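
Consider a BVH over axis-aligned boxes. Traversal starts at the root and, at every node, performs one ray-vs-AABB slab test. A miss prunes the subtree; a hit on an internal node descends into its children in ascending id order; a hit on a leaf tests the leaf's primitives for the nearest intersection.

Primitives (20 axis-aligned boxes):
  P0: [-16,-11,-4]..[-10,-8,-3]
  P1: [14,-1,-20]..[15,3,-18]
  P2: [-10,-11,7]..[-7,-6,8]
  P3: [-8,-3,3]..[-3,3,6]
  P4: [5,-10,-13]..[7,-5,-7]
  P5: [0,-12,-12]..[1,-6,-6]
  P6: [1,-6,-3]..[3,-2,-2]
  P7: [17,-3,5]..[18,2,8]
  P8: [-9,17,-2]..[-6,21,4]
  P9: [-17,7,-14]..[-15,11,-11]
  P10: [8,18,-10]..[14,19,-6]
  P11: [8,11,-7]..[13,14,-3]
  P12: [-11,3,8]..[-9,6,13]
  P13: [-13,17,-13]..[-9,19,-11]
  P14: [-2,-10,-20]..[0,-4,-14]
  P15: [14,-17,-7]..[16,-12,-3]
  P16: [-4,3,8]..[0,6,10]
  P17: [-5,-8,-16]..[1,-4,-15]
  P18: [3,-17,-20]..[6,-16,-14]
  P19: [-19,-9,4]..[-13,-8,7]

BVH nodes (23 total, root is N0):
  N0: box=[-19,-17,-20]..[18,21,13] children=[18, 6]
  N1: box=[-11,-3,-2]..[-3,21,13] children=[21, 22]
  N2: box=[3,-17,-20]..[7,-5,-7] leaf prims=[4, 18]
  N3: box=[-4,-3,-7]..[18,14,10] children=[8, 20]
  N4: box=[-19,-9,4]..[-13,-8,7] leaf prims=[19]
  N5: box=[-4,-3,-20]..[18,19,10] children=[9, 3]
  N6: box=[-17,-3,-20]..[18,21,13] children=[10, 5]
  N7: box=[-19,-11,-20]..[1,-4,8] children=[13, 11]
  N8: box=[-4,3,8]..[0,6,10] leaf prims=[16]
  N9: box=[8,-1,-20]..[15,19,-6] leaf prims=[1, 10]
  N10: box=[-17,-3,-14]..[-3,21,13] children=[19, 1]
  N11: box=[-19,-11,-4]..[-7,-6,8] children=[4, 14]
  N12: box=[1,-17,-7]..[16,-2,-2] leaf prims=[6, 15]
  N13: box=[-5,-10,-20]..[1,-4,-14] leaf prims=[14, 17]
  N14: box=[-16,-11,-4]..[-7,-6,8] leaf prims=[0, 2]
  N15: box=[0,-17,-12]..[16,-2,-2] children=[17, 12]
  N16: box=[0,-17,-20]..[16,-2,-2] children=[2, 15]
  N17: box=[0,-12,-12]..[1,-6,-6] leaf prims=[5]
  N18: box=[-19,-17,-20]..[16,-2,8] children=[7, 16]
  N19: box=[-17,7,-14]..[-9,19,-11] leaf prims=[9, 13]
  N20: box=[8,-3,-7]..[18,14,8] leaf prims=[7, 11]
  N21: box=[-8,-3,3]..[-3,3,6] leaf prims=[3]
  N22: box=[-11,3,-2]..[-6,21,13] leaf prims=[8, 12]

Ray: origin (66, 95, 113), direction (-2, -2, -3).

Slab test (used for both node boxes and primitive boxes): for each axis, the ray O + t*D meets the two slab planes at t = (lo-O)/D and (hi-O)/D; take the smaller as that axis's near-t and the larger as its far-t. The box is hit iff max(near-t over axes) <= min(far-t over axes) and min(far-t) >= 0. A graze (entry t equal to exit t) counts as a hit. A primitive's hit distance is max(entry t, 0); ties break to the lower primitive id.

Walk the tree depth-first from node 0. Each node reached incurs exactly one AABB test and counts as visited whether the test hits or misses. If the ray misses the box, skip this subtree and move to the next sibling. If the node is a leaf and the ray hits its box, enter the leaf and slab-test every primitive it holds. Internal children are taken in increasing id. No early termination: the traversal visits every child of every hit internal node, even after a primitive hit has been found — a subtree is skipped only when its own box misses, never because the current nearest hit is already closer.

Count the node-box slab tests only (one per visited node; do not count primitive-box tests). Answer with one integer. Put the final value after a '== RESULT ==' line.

Traverse from the root:
N0 x:[24,85/2] y:[37,56] z:[100/3,133/3] -> hit [37,85/2], descend [6, 18]
  N6 x:[24,83/2] y:[37,49] z:[100/3,133/3] -> hit [37,83/2], descend [5, 10]
    N5 x:[24,35] y:[38,49] z:[103/3,133/3] -> miss, prune
    N10 x:[69/2,83/2] y:[37,49] z:[100/3,127/3] -> hit [37,83/2], descend [1, 19]
      N1 x:[69/2,77/2] y:[37,49] z:[100/3,115/3] -> hit [37,115/3], descend [21, 22]
        N21 x:[69/2,37] y:[46,49] z:[107/3,110/3] -> miss, prune
        N22 x:[36,77/2] y:[37,46] z:[100/3,115/3] -> hit [37,115/3] leaf, test {P8@t=37, P12(miss)}
      N19 x:[75/2,83/2] y:[38,44] z:[124/3,127/3] -> hit [124/3,83/2] leaf, test {P9(miss), P13(miss)}
  N18 x:[25,85/2] y:[97/2,56] z:[35,133/3] -> miss, prune

Summary -> nodes [0, 6, 5, 10, 1, 21, 22, 19, 18]; box-tests=9; leaf-entries=2; first=P8

== RESULT ==
9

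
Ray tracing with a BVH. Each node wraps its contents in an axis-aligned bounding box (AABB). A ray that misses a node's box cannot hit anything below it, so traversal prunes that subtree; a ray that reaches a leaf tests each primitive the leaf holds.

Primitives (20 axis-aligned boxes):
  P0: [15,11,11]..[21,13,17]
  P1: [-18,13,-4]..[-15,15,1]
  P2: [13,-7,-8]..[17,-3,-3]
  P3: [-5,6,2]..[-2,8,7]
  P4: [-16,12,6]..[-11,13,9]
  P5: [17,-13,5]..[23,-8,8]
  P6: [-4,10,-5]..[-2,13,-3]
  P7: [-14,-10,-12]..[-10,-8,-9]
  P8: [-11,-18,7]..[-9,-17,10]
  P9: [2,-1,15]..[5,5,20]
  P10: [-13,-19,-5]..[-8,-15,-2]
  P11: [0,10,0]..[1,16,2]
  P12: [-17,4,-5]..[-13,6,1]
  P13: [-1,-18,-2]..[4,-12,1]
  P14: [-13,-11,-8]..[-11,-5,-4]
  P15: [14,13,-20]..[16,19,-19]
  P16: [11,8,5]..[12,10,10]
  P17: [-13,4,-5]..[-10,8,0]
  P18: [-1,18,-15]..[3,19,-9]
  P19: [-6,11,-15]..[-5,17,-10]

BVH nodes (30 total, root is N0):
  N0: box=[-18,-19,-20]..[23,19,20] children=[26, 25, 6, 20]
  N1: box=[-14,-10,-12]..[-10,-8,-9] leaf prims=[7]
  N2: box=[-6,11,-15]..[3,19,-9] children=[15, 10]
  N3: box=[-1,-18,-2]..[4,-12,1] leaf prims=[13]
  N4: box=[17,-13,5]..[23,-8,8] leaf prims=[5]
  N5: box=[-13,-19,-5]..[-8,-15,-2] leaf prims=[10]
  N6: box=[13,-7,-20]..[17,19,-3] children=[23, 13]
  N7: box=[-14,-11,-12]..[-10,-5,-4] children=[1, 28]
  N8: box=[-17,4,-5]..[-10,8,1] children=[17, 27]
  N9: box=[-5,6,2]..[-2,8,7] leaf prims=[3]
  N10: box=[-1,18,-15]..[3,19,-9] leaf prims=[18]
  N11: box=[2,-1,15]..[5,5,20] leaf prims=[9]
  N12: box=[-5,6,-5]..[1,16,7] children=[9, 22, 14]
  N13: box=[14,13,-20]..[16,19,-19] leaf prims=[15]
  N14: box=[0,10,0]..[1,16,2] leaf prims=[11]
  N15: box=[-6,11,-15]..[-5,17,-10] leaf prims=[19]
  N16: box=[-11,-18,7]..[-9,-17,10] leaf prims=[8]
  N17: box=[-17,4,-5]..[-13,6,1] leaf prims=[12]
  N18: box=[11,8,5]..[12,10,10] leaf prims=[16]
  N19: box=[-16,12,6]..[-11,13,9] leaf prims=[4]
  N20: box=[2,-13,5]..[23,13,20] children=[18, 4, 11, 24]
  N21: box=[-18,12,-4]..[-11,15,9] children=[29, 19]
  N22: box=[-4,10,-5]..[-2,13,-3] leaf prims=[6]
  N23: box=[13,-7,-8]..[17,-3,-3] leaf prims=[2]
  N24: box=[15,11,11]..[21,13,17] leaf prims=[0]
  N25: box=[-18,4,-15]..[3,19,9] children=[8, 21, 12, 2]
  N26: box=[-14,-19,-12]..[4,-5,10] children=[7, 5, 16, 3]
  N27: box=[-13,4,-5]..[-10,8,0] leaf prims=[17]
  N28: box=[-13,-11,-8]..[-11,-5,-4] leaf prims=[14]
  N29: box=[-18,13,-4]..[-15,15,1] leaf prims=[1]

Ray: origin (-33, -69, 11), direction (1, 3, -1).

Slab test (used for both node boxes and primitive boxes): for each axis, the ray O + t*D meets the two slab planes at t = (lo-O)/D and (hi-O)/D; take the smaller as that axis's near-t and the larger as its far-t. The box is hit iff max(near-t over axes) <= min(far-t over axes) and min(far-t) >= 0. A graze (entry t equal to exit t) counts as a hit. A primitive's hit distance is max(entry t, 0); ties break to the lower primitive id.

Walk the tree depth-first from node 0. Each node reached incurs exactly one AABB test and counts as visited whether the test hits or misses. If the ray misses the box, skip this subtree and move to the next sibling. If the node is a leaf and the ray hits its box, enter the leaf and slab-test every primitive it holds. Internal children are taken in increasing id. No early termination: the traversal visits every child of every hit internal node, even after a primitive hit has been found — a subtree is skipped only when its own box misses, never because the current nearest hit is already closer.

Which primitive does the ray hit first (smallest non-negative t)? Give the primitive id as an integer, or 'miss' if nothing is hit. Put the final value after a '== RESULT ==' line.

Trace the traversal:
N0 x:[15,56] y:[50/3,88/3] z:[-9,31] -> hit [50/3,88/3], descend [6, 20, 25, 26]
  N6 x:[46,50] y:[62/3,88/3] z:[14,31] -> miss, prune
  N20 x:[35,56] y:[56/3,82/3] z:[-9,6] -> miss, prune
  N25 x:[15,36] y:[73/3,88/3] z:[2,26] -> hit [73/3,26], descend [2, 8, 12, 21]
    N2 x:[27,36] y:[80/3,88/3] z:[20,26] -> miss, prune
    N8 x:[16,23] y:[73/3,77/3] z:[10,16] -> miss, prune
    N12 x:[28,34] y:[25,85/3] z:[4,16] -> miss, prune
    N21 x:[15,22] y:[27,28] z:[2,15] -> miss, prune
  N26 x:[19,37] y:[50/3,64/3] z:[1,23] -> hit [19,64/3], descend [3, 5, 7, 16]
    N3 x:[32,37] y:[17,19] z:[10,13] -> miss, prune
    N5 x:[20,25] y:[50/3,18] z:[13,16] -> miss, prune
    N7 x:[19,23] y:[58/3,64/3] z:[15,23] -> hit [58/3,64/3], descend [1, 28]
      N1 x:[19,23] y:[59/3,61/3] z:[20,23] -> hit [20,61/3] leaf, test {P7@t=20}
      N28 x:[20,22] y:[58/3,64/3] z:[15,19] -> miss, prune
    N16 x:[22,24] y:[17,52/3] z:[1,4] -> miss, prune

Summary -> nodes [0, 6, 20, 25, 2, 8, 12, 21, 26, 3, 5, 7, 1, 28, 16]; box-tests=15; leaf-entries=1; first=P7

== RESULT ==
7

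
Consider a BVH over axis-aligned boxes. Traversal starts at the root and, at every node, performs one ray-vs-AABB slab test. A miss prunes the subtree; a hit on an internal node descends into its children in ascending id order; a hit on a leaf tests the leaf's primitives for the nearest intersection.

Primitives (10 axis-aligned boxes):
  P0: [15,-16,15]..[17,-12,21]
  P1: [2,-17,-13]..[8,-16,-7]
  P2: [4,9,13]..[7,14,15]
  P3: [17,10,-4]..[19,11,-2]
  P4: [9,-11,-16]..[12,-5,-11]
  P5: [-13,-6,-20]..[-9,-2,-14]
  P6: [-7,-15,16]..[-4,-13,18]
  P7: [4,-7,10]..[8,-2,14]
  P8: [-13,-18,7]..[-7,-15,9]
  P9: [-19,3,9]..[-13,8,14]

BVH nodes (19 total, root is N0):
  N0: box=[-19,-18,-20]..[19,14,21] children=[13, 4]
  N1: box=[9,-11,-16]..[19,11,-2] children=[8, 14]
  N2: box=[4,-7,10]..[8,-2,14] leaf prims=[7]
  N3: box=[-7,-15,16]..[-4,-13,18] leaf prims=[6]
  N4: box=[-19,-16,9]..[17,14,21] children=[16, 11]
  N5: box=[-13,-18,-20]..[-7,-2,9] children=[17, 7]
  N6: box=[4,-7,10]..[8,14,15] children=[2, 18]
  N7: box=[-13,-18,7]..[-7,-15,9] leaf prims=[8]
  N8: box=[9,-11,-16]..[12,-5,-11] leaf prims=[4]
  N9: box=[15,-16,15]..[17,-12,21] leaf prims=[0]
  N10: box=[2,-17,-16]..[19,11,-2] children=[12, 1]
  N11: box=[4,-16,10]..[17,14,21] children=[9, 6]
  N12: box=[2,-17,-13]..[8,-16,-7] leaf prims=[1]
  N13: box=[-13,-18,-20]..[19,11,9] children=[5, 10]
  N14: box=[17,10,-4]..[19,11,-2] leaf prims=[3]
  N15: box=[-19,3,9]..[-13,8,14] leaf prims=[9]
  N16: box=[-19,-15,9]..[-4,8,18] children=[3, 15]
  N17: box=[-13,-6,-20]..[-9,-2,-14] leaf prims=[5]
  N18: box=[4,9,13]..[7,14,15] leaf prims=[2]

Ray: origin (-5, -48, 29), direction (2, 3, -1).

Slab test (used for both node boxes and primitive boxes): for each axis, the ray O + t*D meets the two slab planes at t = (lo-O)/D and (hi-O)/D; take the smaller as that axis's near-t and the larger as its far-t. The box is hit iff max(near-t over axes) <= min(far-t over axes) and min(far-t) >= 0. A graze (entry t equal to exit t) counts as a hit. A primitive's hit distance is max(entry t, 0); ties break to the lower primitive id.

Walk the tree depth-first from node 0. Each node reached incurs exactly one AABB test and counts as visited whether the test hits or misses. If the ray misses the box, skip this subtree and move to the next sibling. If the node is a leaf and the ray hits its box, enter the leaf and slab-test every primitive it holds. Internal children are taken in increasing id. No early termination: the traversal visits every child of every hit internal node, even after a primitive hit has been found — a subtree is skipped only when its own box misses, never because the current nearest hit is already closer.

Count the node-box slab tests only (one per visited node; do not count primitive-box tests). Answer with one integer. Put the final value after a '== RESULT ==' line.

Traverse from the root:
N0 x:[-7,12] y:[10,62/3] z:[8,49] -> hit [10,12], descend [4, 13]
  N4 x:[-7,11] y:[32/3,62/3] z:[8,20] -> hit [32/3,11], descend [11, 16]
    N11 x:[9/2,11] y:[32/3,62/3] z:[8,19] -> hit [32/3,11], descend [6, 9]
      N6 x:[9/2,13/2] y:[41/3,62/3] z:[14,19] -> miss, prune
      N9 x:[10,11] y:[32/3,12] z:[8,14] -> hit [32/3,11] leaf, test {P0@t=32/3}
    N16 x:[-7,1/2] y:[11,56/3] z:[11,20] -> miss, prune
  N13 x:[-4,12] y:[10,59/3] z:[20,49] -> miss, prune

Visited [0, 4, 11, 6, 9, 16, 13]. Tests: 7 box, 1 leaf. Nearest: P0.

== RESULT ==
7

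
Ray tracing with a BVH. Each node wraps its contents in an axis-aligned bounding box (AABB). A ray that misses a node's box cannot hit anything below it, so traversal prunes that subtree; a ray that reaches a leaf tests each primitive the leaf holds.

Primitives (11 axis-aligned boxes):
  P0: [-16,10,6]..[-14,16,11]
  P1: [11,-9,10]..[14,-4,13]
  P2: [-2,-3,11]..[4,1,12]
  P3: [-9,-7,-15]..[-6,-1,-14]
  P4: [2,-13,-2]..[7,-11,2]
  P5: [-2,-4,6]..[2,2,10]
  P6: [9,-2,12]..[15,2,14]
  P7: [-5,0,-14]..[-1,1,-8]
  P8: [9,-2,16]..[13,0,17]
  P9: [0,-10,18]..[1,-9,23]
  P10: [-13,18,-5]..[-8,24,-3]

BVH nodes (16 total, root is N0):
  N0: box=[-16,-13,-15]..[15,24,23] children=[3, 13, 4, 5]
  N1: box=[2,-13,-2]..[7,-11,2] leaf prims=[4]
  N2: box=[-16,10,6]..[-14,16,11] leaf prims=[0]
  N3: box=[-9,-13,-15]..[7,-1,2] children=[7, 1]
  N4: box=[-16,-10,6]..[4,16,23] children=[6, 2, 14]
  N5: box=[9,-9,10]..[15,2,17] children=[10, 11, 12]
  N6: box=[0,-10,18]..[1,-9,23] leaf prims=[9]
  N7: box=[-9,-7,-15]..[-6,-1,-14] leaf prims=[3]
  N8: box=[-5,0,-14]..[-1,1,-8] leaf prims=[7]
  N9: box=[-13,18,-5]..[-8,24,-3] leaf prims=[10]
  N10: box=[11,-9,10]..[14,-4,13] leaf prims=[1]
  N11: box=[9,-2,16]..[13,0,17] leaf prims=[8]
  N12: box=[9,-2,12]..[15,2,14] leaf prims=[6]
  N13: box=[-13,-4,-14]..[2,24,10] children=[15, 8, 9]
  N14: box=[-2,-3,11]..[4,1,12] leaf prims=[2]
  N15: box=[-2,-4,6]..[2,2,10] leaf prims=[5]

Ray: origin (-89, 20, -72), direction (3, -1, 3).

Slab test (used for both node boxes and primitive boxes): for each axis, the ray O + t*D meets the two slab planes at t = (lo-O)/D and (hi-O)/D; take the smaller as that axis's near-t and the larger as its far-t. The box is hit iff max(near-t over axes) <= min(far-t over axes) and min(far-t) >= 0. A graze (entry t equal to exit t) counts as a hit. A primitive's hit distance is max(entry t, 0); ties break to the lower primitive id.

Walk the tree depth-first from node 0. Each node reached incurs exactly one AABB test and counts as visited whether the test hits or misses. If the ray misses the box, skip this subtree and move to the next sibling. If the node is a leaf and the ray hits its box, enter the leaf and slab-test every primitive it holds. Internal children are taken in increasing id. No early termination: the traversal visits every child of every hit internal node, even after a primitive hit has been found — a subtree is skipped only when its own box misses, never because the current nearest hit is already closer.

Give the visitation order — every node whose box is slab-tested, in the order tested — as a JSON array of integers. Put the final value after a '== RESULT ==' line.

Trace the traversal:
N0 x:[73/3,104/3] y:[-4,33] z:[19,95/3] -> hit [73/3,95/3], descend [3, 4, 5, 13]
  N3 x:[80/3,32] y:[21,33] z:[19,74/3] -> miss, prune
  N4 x:[73/3,31] y:[4,30] z:[26,95/3] -> hit [26,30], descend [2, 6, 14]
    N2 x:[73/3,25] y:[4,10] z:[26,83/3] -> miss, prune
    N6 x:[89/3,30] y:[29,30] z:[30,95/3] -> hit [30,30] leaf, test {P9@t=30}
    N14 x:[29,31] y:[19,23] z:[83/3,28] -> miss, prune
  N5 x:[98/3,104/3] y:[18,29] z:[82/3,89/3] -> miss, prune
  N13 x:[76/3,91/3] y:[-4,24] z:[58/3,82/3] -> miss, prune

Summary -> nodes [0, 3, 4, 2, 6, 14, 5, 13]; box-tests=8; leaf-entries=1; first=P9

== RESULT ==
[0, 3, 4, 2, 6, 14, 5, 13]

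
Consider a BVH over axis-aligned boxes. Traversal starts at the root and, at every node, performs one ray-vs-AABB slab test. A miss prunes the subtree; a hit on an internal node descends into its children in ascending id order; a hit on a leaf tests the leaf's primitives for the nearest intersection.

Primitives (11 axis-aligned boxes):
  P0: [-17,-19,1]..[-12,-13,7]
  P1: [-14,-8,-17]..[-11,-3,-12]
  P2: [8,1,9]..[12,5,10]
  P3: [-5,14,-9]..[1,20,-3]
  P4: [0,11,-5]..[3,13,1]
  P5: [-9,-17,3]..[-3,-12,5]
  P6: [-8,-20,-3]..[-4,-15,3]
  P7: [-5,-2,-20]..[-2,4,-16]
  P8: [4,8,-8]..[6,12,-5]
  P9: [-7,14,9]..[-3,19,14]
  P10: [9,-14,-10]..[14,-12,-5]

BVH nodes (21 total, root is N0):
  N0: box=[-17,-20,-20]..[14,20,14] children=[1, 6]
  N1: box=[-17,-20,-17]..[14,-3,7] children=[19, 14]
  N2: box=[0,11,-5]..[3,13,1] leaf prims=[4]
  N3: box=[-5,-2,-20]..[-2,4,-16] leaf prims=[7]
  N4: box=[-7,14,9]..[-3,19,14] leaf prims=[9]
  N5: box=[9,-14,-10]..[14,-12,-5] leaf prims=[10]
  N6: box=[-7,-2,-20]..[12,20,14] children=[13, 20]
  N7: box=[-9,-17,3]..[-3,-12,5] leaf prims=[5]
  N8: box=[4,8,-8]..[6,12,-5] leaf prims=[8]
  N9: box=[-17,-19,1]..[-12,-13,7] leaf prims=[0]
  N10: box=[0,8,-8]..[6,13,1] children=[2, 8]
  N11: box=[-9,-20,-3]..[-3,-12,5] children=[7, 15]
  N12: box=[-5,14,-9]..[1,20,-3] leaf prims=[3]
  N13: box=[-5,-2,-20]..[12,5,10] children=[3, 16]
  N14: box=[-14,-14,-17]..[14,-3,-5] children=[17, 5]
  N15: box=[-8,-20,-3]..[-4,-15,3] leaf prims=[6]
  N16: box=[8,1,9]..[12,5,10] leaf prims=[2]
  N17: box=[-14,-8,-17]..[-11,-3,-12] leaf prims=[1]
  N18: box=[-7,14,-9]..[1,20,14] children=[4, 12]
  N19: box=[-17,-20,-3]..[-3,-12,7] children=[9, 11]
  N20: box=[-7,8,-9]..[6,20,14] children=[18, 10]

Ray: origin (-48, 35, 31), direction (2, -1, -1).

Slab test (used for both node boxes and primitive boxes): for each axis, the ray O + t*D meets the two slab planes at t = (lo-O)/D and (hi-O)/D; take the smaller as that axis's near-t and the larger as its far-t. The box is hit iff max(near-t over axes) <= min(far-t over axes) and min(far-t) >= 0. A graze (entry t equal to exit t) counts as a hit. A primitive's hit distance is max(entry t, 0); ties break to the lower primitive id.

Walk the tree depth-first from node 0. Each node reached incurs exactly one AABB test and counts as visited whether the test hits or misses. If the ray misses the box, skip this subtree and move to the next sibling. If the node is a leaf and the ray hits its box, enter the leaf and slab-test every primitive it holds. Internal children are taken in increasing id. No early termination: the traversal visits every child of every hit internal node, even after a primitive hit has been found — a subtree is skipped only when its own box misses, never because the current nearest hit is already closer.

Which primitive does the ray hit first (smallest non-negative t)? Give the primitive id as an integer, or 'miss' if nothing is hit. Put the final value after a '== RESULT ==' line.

Trace the traversal:
N0 x:[31/2,31] y:[15,55] z:[17,51] -> hit [17,31], descend [1, 6]
  N1 x:[31/2,31] y:[38,55] z:[24,48] -> miss, prune
  N6 x:[41/2,30] y:[15,37] z:[17,51] -> hit [41/2,30], descend [13, 20]
    N13 x:[43/2,30] y:[30,37] z:[21,51] -> hit [30,30], descend [3, 16]
      N3 x:[43/2,23] y:[31,37] z:[47,51] -> miss, prune
      N16 x:[28,30] y:[30,34] z:[21,22] -> miss, prune
    N20 x:[41/2,27] y:[15,27] z:[17,40] -> hit [41/2,27], descend [10, 18]
      N10 x:[24,27] y:[22,27] z:[30,39] -> miss, prune
      N18 x:[41/2,49/2] y:[15,21] z:[17,40] -> hit [41/2,21], descend [4, 12]
        N4 x:[41/2,45/2] y:[16,21] z:[17,22] -> hit [41/2,21] leaf, test {P9@t=41/2}
        N12 x:[43/2,49/2] y:[15,21] z:[34,40] -> miss, prune

Summary -> nodes [0, 1, 6, 13, 3, 16, 20, 10, 18, 4, 12]; box-tests=11; leaf-entries=1; first=P9

== RESULT ==
9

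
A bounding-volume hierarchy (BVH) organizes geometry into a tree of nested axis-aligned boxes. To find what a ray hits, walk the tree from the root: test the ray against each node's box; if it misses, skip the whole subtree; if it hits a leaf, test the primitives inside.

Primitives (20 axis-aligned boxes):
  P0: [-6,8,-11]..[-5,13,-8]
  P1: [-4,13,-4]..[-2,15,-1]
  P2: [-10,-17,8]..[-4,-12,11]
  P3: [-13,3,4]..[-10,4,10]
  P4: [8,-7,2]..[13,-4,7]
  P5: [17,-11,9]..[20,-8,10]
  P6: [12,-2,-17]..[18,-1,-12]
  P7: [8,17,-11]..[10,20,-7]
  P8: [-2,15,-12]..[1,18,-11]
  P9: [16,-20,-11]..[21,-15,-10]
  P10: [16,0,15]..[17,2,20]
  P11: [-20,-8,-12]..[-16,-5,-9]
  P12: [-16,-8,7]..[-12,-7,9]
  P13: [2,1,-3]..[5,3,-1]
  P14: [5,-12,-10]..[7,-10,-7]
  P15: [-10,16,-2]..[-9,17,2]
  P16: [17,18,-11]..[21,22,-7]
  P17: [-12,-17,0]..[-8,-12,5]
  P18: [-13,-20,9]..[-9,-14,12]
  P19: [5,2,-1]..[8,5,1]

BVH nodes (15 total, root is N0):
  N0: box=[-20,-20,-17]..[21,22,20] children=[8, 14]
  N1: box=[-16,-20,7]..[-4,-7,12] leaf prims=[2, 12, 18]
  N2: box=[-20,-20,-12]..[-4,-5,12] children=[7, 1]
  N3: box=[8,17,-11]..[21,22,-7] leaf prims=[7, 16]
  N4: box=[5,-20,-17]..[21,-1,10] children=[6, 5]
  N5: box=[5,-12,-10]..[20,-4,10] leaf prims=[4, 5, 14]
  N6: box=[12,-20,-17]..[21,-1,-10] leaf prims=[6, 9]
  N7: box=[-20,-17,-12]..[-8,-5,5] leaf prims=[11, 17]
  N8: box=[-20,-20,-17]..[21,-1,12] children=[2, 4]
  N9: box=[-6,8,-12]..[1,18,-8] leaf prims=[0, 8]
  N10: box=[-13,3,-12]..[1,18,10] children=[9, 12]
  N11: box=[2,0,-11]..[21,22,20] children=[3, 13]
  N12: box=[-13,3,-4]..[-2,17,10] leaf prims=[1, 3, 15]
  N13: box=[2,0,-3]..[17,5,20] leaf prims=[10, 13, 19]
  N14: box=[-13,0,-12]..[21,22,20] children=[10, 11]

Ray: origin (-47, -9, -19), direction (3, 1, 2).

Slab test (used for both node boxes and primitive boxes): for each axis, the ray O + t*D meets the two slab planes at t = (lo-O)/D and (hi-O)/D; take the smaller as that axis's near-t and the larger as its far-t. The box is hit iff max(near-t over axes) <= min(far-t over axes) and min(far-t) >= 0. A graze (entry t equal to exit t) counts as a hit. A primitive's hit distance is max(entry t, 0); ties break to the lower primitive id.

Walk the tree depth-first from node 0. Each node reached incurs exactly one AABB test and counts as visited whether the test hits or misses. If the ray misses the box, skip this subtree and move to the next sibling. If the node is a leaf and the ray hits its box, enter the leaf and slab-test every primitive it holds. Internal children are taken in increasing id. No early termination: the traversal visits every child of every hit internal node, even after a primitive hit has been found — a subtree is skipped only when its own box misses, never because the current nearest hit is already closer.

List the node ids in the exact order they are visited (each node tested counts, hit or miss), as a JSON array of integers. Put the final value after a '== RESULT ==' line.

Walk:
N0 x:[9,68/3] y:[-11,31] z:[1,39/2] -> hit [9,39/2], descend [8, 14]
  N8 x:[9,68/3] y:[-11,8] z:[1,31/2] -> miss, prune
  N14 x:[34/3,68/3] y:[9,31] z:[7/2,39/2] -> hit [34/3,39/2], descend [10, 11]
    N10 x:[34/3,16] y:[12,27] z:[7/2,29/2] -> hit [12,29/2], descend [9, 12]
      N9 x:[41/3,16] y:[17,27] z:[7/2,11/2] -> miss, prune
      N12 x:[34/3,15] y:[12,26] z:[15/2,29/2] -> hit [12,29/2] leaf, test {P1(miss), P3@t=12, P15(miss)}
    N11 x:[49/3,68/3] y:[9,31] z:[4,39/2] -> hit [49/3,39/2], descend [3, 13]
      N3 x:[55/3,68/3] y:[26,31] z:[4,6] -> miss, prune
      N13 x:[49/3,64/3] y:[9,14] z:[8,39/2] -> miss, prune

order=[0, 8, 14, 10, 9, 12, 11, 3, 13]  |boxes|=9  |leaves|=1  hit=P3

== RESULT ==
[0, 8, 14, 10, 9, 12, 11, 3, 13]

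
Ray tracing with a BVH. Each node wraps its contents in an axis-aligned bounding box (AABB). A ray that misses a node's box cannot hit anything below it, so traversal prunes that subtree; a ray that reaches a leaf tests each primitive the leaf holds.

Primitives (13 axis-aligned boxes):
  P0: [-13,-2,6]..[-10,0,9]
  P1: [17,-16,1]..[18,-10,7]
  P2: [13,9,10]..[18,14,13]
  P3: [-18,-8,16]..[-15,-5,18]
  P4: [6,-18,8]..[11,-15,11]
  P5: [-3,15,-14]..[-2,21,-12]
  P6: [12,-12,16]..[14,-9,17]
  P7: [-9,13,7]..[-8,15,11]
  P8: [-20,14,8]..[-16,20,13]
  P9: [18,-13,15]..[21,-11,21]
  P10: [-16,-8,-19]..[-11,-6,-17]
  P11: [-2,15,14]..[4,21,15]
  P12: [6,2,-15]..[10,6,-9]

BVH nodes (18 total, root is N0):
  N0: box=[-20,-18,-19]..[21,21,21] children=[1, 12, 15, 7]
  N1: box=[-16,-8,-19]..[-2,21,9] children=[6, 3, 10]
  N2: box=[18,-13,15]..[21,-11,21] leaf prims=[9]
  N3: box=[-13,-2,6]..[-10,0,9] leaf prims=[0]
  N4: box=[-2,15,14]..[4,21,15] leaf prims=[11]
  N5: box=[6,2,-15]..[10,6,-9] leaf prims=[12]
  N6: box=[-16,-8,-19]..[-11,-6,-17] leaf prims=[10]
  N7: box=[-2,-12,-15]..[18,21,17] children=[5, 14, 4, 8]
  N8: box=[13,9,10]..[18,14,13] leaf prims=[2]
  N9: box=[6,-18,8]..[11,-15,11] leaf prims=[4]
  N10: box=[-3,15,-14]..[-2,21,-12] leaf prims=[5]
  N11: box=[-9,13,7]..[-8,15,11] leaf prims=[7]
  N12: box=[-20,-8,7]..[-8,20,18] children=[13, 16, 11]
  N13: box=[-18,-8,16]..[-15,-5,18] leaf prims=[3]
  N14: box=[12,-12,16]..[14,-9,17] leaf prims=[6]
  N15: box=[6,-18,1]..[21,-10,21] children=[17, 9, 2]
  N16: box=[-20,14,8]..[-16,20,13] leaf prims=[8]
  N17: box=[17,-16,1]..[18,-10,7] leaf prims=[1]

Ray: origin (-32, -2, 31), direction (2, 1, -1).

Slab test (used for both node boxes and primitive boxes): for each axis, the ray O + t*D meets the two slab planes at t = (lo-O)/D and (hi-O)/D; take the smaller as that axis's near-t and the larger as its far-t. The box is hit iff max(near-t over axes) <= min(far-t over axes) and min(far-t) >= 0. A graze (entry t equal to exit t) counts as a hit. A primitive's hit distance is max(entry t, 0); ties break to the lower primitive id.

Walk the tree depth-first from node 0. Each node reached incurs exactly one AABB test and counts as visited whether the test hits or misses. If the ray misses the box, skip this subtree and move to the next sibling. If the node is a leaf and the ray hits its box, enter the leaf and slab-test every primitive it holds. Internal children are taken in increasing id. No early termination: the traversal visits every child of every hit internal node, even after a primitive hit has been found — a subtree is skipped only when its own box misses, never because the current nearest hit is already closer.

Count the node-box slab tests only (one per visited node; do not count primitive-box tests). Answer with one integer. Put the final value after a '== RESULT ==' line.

Traverse from the root:
N0 x:[6,53/2] y:[-16,23] z:[10,50] -> hit [10,23], descend [1, 7, 12, 15]
  N1 x:[8,15] y:[-6,23] z:[22,50] -> miss, prune
  N7 x:[15,25] y:[-10,23] z:[14,46] -> hit [15,23], descend [4, 5, 8, 14]
    N4 x:[15,18] y:[17,23] z:[16,17] -> hit [17,17] leaf, test {P11@t=17}
    N5 x:[19,21] y:[4,8] z:[40,46] -> miss, prune
    N8 x:[45/2,25] y:[11,16] z:[18,21] -> miss, prune
    N14 x:[22,23] y:[-10,-7] z:[14,15] -> miss, prune
  N12 x:[6,12] y:[-6,22] z:[13,24] -> miss, prune
  N15 x:[19,53/2] y:[-16,-8] z:[10,30] -> miss, prune

9 AABB tests over nodes [0, 1, 7, 4, 5, 8, 14, 12, 15]; 1 leaf entered; closest P11.

== RESULT ==
9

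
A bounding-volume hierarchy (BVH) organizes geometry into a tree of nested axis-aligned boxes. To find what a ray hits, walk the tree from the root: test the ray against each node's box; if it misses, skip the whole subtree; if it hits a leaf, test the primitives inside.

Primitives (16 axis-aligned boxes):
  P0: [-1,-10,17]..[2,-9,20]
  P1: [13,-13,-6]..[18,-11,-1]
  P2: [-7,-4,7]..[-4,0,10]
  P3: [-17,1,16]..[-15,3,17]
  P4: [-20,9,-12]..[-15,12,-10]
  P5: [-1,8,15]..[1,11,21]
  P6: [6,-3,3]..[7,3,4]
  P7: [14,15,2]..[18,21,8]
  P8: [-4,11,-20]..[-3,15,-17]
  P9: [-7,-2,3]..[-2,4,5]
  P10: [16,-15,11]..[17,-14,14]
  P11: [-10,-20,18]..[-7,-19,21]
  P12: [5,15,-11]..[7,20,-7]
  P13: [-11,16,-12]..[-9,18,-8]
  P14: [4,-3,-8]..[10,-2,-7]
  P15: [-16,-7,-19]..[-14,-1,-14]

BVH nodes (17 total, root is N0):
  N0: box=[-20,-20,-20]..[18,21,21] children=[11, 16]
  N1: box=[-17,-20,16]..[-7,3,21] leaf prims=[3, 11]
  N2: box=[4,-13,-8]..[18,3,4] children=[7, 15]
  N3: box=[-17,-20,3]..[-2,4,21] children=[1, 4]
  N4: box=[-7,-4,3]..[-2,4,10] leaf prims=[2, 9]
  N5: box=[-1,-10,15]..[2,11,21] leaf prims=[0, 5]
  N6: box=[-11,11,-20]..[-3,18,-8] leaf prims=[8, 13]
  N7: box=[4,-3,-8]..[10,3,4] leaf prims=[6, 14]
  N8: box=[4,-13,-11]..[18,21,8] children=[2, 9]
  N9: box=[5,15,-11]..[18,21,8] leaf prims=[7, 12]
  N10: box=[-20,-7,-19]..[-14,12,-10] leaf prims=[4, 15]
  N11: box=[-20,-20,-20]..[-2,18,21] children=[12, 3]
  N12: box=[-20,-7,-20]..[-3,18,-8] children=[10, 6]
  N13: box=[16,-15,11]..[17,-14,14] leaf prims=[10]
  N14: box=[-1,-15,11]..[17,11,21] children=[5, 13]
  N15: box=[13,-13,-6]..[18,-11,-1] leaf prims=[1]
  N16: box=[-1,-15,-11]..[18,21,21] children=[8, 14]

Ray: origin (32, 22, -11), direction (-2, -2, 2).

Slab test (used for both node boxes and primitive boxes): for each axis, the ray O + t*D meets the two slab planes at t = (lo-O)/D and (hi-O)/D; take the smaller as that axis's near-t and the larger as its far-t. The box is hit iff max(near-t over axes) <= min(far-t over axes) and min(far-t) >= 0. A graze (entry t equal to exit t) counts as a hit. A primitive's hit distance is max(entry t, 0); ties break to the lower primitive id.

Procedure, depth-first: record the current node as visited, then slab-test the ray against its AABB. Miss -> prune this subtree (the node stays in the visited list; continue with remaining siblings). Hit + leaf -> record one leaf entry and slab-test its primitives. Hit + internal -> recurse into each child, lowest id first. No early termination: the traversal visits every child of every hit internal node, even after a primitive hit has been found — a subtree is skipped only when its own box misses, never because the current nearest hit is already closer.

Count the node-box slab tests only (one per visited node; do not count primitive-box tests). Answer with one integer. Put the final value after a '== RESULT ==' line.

Traverse from the root:
N0 x:[7,26] y:[1/2,21] z:[-9/2,16] -> hit [7,16], descend [11, 16]
  N11 x:[17,26] y:[2,21] z:[-9/2,16] -> miss, prune
  N16 x:[7,33/2] y:[1/2,37/2] z:[0,16] -> hit [7,16], descend [8, 14]
    N8 x:[7,14] y:[1/2,35/2] z:[0,19/2] -> hit [7,19/2], descend [2, 9]
      N2 x:[7,14] y:[19/2,35/2] z:[3/2,15/2] -> miss, prune
      N9 x:[7,27/2] y:[1/2,7/2] z:[0,19/2] -> miss, prune
    N14 x:[15/2,33/2] y:[11/2,37/2] z:[11,16] -> hit [11,16], descend [5, 13]
      N5 x:[15,33/2] y:[11/2,16] z:[13,16] -> hit [15,16] leaf, test {P0@t=31/2, P5(miss)}
      N13 x:[15/2,8] y:[18,37/2] z:[11,25/2] -> miss, prune

Visited [0, 11, 16, 8, 2, 9, 14, 5, 13]. Tests: 9 box, 1 leaf. Nearest: P0.

== RESULT ==
9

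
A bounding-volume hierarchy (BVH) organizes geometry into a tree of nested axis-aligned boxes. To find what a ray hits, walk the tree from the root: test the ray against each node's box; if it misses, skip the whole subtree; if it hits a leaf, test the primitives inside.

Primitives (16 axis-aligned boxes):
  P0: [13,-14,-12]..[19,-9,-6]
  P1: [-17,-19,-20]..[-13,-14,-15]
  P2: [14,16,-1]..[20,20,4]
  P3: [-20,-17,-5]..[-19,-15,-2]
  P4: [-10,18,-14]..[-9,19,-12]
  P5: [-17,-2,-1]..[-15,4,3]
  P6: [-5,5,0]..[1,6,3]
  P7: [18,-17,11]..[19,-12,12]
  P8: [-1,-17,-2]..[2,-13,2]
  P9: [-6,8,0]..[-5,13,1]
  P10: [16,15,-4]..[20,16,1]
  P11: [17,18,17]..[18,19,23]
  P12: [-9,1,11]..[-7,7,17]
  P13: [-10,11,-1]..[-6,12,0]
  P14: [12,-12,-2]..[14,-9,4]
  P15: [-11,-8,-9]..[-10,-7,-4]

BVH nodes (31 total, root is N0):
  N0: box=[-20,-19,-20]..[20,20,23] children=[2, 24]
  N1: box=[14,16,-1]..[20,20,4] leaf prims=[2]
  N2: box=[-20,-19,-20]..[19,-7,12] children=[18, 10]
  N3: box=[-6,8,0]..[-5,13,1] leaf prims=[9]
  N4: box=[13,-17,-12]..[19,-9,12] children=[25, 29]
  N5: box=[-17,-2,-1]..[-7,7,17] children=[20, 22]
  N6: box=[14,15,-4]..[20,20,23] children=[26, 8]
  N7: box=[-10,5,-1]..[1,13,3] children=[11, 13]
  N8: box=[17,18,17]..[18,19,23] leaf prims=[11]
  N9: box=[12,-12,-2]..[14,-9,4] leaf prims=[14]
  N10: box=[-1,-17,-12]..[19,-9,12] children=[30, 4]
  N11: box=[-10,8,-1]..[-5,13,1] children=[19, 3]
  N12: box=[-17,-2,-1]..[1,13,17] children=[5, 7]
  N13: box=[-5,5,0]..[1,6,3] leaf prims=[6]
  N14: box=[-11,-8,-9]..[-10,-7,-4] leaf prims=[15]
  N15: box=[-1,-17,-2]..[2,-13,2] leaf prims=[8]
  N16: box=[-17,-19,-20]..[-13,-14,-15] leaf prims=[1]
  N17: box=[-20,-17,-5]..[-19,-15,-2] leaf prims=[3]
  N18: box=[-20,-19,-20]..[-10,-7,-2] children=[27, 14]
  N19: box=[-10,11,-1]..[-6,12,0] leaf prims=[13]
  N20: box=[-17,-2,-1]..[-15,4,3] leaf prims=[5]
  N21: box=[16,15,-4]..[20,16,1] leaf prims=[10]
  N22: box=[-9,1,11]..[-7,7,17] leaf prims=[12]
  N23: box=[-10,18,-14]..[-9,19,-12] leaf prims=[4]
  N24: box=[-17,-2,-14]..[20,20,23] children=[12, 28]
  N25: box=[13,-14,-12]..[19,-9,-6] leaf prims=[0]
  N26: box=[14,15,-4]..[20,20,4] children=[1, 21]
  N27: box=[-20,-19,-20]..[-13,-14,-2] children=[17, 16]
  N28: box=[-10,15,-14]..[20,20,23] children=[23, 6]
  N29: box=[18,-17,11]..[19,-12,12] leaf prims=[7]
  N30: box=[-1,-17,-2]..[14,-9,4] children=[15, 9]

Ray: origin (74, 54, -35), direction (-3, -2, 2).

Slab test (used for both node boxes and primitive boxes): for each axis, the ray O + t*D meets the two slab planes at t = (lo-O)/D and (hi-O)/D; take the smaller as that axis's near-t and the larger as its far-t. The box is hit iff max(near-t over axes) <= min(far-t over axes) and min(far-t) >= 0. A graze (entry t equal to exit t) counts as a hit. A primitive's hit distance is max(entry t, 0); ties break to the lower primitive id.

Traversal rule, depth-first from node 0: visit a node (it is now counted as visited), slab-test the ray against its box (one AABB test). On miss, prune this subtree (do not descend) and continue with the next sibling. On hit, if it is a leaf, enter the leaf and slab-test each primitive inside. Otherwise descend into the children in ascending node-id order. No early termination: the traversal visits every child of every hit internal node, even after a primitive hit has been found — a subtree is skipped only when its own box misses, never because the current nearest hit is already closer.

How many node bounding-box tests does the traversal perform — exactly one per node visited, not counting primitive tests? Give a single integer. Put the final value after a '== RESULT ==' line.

Traverse from the root:
N0 x:[18,94/3] y:[17,73/2] z:[15/2,29] -> hit [18,29], descend [2, 24]
  N2 x:[55/3,94/3] y:[61/2,73/2] z:[15/2,47/2] -> miss, prune
  N24 x:[18,91/3] y:[17,28] z:[21/2,29] -> hit [18,28], descend [12, 28]
    N12 x:[73/3,91/3] y:[41/2,28] z:[17,26] -> hit [73/3,26], descend [5, 7]
      N5 x:[27,91/3] y:[47/2,28] z:[17,26] -> miss, prune
      N7 x:[73/3,28] y:[41/2,49/2] z:[17,19] -> miss, prune
    N28 x:[18,28] y:[17,39/2] z:[21/2,29] -> hit [18,39/2], descend [6, 23]
      N6 x:[18,20] y:[17,39/2] z:[31/2,29] -> hit [18,39/2], descend [8, 26]
        N8 x:[56/3,19] y:[35/2,18] z:[26,29] -> miss, prune
        N26 x:[18,20] y:[17,39/2] z:[31/2,39/2] -> hit [18,39/2], descend [1, 21]
          N1 x:[18,20] y:[17,19] z:[17,39/2] -> hit [18,19] leaf, test {P2@t=18}
          N21 x:[18,58/3] y:[19,39/2] z:[31/2,18] -> miss, prune
      N23 x:[83/3,28] y:[35/2,18] z:[21/2,23/2] -> miss, prune

13 AABB tests over nodes [0, 2, 24, 12, 5, 7, 28, 6, 8, 26, 1, 21, 23]; 1 leaf entered; closest P2.

== RESULT ==
13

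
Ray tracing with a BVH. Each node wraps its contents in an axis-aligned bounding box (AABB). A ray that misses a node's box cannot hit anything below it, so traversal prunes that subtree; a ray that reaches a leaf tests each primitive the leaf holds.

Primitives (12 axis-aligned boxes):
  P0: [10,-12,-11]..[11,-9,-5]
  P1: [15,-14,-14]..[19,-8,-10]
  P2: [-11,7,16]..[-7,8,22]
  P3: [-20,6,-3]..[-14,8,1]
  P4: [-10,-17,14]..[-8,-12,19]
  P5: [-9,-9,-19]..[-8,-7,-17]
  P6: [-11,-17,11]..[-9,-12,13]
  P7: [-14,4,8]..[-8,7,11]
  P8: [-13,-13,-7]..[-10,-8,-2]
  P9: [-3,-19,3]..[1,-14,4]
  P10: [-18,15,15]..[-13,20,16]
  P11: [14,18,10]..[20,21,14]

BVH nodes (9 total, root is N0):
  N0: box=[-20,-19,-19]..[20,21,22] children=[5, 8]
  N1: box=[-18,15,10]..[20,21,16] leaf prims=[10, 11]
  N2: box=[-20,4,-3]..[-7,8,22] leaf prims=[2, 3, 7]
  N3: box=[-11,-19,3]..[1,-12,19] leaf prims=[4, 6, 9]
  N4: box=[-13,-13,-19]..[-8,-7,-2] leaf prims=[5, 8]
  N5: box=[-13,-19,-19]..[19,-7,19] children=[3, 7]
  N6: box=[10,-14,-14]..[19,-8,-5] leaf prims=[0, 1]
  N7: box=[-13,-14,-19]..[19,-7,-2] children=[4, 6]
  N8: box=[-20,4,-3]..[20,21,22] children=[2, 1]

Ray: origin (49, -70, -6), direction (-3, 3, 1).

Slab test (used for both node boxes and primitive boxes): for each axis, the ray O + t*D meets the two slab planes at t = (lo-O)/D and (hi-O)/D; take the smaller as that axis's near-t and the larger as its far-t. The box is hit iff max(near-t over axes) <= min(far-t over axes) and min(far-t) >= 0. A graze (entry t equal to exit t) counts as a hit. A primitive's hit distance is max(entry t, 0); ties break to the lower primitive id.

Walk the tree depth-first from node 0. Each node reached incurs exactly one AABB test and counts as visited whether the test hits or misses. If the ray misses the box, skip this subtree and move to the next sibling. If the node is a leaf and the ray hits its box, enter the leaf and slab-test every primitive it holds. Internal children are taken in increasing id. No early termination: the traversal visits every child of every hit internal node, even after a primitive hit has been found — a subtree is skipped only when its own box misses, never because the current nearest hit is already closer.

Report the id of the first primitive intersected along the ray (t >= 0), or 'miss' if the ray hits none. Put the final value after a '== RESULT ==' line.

Trace the traversal:
N0 x:[29/3,23] y:[17,91/3] z:[-13,28] -> hit [17,23], descend [5, 8]
  N5 x:[10,62/3] y:[17,21] z:[-13,25] -> hit [17,62/3], descend [3, 7]
    N3 x:[16,20] y:[17,58/3] z:[9,25] -> hit [17,58/3] leaf, test {P4(miss), P6(miss), P9(miss)}
    N7 x:[10,62/3] y:[56/3,21] z:[-13,4] -> miss, prune
  N8 x:[29/3,23] y:[74/3,91/3] z:[3,28] -> miss, prune

order=[0, 5, 3, 7, 8]  |boxes|=5  |leaves|=1  hit=miss

== RESULT ==
miss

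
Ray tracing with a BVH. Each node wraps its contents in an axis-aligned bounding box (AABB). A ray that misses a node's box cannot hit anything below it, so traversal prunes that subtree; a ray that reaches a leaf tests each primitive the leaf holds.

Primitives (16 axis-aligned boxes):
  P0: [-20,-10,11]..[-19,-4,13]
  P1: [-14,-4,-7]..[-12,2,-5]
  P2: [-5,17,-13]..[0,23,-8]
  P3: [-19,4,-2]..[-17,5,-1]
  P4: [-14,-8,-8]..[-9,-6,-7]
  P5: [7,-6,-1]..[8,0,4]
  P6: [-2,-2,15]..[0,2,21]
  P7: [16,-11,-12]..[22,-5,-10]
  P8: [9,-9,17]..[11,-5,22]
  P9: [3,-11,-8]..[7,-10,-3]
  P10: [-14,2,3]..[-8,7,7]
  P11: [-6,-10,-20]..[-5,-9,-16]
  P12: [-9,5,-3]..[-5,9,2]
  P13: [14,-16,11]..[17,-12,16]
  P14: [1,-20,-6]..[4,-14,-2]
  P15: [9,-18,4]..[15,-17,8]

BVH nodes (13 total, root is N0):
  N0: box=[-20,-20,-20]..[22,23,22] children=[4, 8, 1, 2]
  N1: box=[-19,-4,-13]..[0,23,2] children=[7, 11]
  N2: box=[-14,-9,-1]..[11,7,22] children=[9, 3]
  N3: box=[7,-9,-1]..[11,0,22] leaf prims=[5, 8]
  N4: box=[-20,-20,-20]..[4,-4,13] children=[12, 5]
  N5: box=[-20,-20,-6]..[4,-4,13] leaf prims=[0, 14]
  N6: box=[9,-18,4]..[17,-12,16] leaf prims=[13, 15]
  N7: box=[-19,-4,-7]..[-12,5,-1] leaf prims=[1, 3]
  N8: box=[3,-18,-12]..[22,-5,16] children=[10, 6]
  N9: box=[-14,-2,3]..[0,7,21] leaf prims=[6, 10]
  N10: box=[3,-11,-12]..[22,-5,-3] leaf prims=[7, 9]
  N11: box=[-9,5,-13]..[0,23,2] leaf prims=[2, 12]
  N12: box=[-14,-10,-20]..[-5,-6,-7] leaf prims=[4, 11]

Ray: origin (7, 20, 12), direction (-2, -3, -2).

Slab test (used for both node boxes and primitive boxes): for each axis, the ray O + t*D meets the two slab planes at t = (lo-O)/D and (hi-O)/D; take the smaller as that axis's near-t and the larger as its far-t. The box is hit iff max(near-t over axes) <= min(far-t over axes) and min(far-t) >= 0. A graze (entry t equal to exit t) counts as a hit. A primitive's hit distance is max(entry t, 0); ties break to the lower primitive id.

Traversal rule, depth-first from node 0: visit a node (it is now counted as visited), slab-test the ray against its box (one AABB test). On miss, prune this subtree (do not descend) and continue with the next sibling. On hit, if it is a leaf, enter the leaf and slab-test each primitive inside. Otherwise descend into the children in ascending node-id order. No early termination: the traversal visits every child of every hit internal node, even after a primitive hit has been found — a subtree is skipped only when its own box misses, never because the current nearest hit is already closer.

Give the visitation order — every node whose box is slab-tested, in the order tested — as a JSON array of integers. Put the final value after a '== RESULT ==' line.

Walk:
N0 x:[-15/2,27/2] y:[-1,40/3] z:[-5,16] -> hit [-1,40/3], descend [1, 2, 4, 8]
  N1 x:[7/2,13] y:[-1,8] z:[5,25/2] -> hit [5,8], descend [7, 11]
    N7 x:[19/2,13] y:[5,8] z:[13/2,19/2] -> miss, prune
    N11 x:[7/2,8] y:[-1,5] z:[5,25/2] -> hit [5,5] leaf, test {P2(miss), P12(miss)}
  N2 x:[-2,21/2] y:[13/3,29/3] z:[-5,13/2] -> hit [13/3,13/2], descend [3, 9]
    N3 x:[-2,0] y:[20/3,29/3] z:[-5,13/2] -> miss, prune
    N9 x:[7/2,21/2] y:[13/3,22/3] z:[-9/2,9/2] -> hit [13/3,9/2] leaf, test {P6(miss), P10(miss)}
  N4 x:[3/2,27/2] y:[8,40/3] z:[-1/2,16] -> hit [8,40/3], descend [5, 12]
    N5 x:[3/2,27/2] y:[8,40/3] z:[-1/2,9] -> hit [8,9] leaf, test {P0(miss), P14(miss)}
    N12 x:[6,21/2] y:[26/3,10] z:[19/2,16] -> hit [19/2,10] leaf, test {P4(miss), P11(miss)}
  N8 x:[-15/2,2] y:[25/3,38/3] z:[-2,12] -> miss, prune

Visited [0, 1, 7, 11, 2, 3, 9, 4, 5, 12, 8]. Tests: 11 box, 4 leaf. Nearest: miss.

== RESULT ==
[0, 1, 7, 11, 2, 3, 9, 4, 5, 12, 8]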